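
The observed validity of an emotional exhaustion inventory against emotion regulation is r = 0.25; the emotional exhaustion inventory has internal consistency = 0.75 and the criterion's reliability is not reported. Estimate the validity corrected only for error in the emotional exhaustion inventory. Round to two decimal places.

Single correction: r_c = r_obs / √r_xx = 0.25 / √0.75 = 0.25 / 0.8660 ≈ 0.29.

0.29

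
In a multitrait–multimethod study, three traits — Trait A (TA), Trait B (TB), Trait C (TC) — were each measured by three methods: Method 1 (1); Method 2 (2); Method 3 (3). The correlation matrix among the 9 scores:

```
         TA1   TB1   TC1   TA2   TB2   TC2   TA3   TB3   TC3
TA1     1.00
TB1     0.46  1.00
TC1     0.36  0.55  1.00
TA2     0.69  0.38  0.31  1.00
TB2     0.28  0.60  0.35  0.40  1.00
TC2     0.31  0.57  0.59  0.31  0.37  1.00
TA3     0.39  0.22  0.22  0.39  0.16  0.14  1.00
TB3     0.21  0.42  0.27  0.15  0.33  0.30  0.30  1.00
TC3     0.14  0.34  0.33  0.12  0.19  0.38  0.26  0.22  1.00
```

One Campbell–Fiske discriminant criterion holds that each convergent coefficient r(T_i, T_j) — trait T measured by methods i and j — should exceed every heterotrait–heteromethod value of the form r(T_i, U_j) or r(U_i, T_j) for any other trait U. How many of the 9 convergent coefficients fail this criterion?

1

Convergent coefficients and their comparison sets:
TA (methods 1·2): 0.69 vs {0.28, 0.38, 0.31, 0.31} → pass.
TA (methods 1·3): 0.39 vs {0.21, 0.22, 0.14, 0.22} → pass.
TA (methods 2·3): 0.39 vs {0.15, 0.16, 0.12, 0.14} → pass.
TB (methods 1·2): 0.60 vs {0.38, 0.28, 0.57, 0.35} → pass.
TB (methods 1·3): 0.42 vs {0.22, 0.21, 0.34, 0.27} → pass.
TB (methods 2·3): 0.33 vs {0.16, 0.15, 0.19, 0.30} → pass.
TC (methods 1·2): 0.59 vs {0.31, 0.31, 0.35, 0.57} → pass.
TC (methods 1·3): 0.33 vs {0.22, 0.14, 0.27, 0.34} → fail.
TC (methods 2·3): 0.38 vs {0.14, 0.12, 0.30, 0.19} → pass.
1 of 9 fail.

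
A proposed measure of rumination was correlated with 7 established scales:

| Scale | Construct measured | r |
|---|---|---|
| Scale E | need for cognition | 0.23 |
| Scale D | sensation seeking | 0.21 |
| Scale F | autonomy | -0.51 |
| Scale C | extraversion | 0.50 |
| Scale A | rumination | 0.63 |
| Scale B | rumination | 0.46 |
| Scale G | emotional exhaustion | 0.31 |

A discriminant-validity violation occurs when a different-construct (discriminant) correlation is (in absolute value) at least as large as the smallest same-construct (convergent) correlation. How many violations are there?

Convergent (same construct = rumination): Scale A, Scale B.
Smallest convergent = 0.46. Discriminant |r|: 0.23, 0.21, 0.51, 0.50, 0.31; count ≥ 0.46 → 2.

2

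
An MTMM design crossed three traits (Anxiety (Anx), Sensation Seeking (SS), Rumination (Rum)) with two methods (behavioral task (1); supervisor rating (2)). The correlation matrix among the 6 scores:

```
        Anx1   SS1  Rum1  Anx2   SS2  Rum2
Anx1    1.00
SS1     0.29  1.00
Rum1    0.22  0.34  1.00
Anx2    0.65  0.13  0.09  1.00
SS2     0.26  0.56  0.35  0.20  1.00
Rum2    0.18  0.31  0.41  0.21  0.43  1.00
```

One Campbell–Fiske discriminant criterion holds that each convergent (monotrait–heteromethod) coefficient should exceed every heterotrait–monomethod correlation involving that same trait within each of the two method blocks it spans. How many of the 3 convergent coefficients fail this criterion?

1

Each convergent coefficient versus the relevant comparison correlations:
Anx (methods 1·2): 0.65 vs {0.29, 0.20, 0.22, 0.21} → pass.
SS (methods 1·2): 0.56 vs {0.29, 0.20, 0.34, 0.43} → pass.
Rum (methods 1·2): 0.41 vs {0.22, 0.21, 0.34, 0.43} → fail.
1 of 3 fail.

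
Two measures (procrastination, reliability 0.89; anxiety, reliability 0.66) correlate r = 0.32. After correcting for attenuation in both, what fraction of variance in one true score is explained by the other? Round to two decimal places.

0.17

Disattenuated r = 0.32 / √(0.89 × 0.66) = 0.32 / 0.7664 = 0.4175.
Shared true-score variance = 0.4175² = 0.1743 ≈ 0.17.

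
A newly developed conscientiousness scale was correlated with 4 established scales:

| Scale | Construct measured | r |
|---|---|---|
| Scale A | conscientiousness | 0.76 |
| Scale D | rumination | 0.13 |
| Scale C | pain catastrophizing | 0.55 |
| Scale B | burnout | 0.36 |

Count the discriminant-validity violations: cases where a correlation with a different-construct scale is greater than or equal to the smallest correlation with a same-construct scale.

Convergent (same construct = conscientiousness): Scale A.
Smallest convergent = 0.76. Discriminant values: 0.13, 0.55, 0.36; count ≥ 0.76 → 0.

0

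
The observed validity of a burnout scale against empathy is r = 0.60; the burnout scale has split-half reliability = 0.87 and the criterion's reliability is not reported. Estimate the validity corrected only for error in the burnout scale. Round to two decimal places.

Single correction: r_c = r_obs / √r_xx = 0.60 / √0.87 = 0.60 / 0.9327 ≈ 0.64.

0.64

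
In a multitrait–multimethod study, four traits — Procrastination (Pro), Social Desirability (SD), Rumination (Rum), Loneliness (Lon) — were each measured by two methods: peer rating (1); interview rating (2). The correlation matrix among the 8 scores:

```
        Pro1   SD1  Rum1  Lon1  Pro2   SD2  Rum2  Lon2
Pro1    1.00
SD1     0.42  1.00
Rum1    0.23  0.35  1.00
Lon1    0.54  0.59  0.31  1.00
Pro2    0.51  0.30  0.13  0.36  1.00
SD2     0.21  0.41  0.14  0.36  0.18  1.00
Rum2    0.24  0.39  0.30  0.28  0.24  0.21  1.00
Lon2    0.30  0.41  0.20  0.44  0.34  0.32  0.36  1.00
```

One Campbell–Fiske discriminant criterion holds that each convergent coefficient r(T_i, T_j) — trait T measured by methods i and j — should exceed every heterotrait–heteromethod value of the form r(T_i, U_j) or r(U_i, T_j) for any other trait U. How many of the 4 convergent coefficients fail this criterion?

Checking each validity diagonal entry against its comparison values:
Pro (methods 1·2): 0.51 vs {0.21, 0.30, 0.24, 0.13, 0.30, 0.36} → pass.
SD (methods 1·2): 0.41 vs {0.30, 0.21, 0.39, 0.14, 0.41, 0.36} → fail.
Rum (methods 1·2): 0.30 vs {0.13, 0.24, 0.14, 0.39, 0.20, 0.28} → fail.
Lon (methods 1·2): 0.44 vs {0.36, 0.30, 0.36, 0.41, 0.28, 0.20} → pass.
2 of 4 fail.

2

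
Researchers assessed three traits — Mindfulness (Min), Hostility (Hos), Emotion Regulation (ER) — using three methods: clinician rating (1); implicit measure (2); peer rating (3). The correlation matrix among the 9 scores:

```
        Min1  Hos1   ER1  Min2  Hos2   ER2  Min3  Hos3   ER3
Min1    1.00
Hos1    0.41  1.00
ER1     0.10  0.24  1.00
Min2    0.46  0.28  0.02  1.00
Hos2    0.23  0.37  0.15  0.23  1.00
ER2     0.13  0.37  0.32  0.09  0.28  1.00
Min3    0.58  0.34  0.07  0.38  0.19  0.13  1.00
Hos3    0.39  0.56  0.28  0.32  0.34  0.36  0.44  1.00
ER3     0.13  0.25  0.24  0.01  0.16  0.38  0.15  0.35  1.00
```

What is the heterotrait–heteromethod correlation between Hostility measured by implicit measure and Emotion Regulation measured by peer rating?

0.16

Different traits and methods: r(Hos2, ER3) = 0.16.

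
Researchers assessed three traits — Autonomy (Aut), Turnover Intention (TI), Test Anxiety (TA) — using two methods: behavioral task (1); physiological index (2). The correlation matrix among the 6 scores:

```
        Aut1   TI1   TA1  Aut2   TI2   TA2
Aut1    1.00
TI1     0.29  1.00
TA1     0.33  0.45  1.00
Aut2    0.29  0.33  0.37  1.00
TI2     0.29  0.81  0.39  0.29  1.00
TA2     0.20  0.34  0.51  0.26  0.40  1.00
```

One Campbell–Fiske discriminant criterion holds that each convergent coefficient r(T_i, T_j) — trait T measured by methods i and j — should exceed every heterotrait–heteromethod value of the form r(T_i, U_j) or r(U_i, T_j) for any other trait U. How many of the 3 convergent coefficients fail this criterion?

1

Checking each validity diagonal entry against its comparison values:
Aut (methods 1·2): 0.29 vs {0.29, 0.33, 0.20, 0.37} → fail.
TI (methods 1·2): 0.81 vs {0.33, 0.29, 0.34, 0.39} → pass.
TA (methods 1·2): 0.51 vs {0.37, 0.20, 0.39, 0.34} → pass.
1 of 3 fail.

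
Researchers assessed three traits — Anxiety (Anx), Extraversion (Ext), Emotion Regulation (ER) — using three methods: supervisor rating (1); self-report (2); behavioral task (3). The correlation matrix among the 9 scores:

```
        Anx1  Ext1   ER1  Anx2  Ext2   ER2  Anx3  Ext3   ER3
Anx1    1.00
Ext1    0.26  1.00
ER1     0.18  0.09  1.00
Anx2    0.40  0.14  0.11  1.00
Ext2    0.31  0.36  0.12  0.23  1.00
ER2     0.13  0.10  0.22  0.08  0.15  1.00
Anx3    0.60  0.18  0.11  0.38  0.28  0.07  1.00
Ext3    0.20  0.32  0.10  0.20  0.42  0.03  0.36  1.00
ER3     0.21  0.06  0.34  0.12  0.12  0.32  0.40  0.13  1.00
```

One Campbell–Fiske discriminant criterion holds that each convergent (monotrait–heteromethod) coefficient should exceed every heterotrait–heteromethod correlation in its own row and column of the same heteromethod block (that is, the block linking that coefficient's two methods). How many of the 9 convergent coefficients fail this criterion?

0

Checking each validity diagonal entry against its comparison values:
Anx (methods 1·2): 0.40 vs {0.31, 0.14, 0.13, 0.11} → pass.
Anx (methods 1·3): 0.60 vs {0.20, 0.18, 0.21, 0.11} → pass.
Anx (methods 2·3): 0.38 vs {0.20, 0.28, 0.12, 0.07} → pass.
Ext (methods 1·2): 0.36 vs {0.14, 0.31, 0.10, 0.12} → pass.
Ext (methods 1·3): 0.32 vs {0.18, 0.20, 0.06, 0.10} → pass.
Ext (methods 2·3): 0.42 vs {0.28, 0.20, 0.12, 0.03} → pass.
ER (methods 1·2): 0.22 vs {0.11, 0.13, 0.12, 0.10} → pass.
ER (methods 1·3): 0.34 vs {0.11, 0.21, 0.10, 0.06} → pass.
ER (methods 2·3): 0.32 vs {0.07, 0.12, 0.03, 0.12} → pass.
0 of 9 fail.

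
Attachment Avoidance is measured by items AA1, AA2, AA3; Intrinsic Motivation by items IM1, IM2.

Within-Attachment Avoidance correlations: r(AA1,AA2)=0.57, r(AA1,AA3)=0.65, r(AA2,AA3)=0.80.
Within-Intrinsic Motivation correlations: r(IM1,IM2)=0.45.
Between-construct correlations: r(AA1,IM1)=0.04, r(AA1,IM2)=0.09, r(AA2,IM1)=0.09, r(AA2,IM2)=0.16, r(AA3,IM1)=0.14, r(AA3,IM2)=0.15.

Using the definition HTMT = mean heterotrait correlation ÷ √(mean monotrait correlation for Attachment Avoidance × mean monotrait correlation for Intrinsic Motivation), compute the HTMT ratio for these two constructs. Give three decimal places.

0.203

Mean heterotrait r = 0.67/6 = 0.1117.
Mean within-AA = 2.02/3 = 0.6733; mean within-IM = 0.45/1 = 0.4500.
Geometric mean = √(0.6733 × 0.4500) = 0.5504.
HTMT = 0.1117 / 0.5504 = 0.203.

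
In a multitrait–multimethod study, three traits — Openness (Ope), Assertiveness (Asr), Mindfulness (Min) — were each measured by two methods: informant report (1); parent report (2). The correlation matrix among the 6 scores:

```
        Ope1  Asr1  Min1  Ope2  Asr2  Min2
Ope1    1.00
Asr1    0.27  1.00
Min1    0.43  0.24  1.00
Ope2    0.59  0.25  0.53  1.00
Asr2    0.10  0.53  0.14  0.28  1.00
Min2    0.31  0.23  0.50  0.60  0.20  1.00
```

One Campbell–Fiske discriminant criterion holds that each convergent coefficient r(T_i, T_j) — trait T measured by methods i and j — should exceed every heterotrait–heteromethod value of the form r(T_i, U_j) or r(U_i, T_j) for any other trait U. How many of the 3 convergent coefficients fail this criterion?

1

Convergent coefficients and their comparison sets:
Ope (methods 1·2): 0.59 vs {0.10, 0.25, 0.31, 0.53} → pass.
Asr (methods 1·2): 0.53 vs {0.25, 0.10, 0.23, 0.14} → pass.
Min (methods 1·2): 0.50 vs {0.53, 0.31, 0.14, 0.23} → fail.
1 of 3 fail.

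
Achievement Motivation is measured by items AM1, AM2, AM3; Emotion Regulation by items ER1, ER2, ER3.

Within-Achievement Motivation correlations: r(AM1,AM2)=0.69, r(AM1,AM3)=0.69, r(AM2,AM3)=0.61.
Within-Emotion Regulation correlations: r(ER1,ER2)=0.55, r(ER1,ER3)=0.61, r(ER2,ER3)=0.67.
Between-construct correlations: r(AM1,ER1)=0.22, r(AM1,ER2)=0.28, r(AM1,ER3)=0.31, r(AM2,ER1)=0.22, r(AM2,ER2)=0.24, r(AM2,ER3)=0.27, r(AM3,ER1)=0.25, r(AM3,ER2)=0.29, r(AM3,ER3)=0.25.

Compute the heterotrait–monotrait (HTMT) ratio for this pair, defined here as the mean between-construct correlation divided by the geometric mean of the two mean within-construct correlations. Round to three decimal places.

Mean between = 2.33/9 = 0.2589.
Mean within-AM = 1.99/3 = 0.6633; mean within-ER = 1.83/3 = 0.6100.
Geometric mean = √(0.6633 × 0.6100) = 0.6361.
HTMT = 0.2589 / 0.6361 = 0.407.

0.407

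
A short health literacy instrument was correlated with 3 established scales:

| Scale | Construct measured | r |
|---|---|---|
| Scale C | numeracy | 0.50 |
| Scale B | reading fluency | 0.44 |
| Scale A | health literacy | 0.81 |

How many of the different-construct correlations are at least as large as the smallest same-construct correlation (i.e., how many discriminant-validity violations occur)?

Convergent (same construct = health literacy): Scale A.
Smallest convergent = 0.81. Discriminant values: 0.50, 0.44; count ≥ 0.81 → 0.

0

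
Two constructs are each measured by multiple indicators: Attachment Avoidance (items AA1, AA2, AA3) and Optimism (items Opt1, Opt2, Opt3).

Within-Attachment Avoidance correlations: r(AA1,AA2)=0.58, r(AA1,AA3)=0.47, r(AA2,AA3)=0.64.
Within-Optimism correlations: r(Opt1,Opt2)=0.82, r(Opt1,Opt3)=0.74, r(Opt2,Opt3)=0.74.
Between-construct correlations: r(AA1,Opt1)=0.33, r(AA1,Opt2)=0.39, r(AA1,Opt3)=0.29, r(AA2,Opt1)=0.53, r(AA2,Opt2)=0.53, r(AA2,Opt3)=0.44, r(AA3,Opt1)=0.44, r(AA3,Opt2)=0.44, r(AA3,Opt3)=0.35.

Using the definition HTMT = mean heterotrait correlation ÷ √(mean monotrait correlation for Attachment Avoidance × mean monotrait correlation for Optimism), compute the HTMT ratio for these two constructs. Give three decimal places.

0.632

Mean between = 3.74/9 = 0.4156.
Mean within-AA = 1.69/3 = 0.5633; mean within-Opt = 2.30/3 = 0.7667.
Geometric mean = √(0.5633 × 0.7667) = 0.6572.
HTMT = 0.4156 / 0.6572 = 0.632.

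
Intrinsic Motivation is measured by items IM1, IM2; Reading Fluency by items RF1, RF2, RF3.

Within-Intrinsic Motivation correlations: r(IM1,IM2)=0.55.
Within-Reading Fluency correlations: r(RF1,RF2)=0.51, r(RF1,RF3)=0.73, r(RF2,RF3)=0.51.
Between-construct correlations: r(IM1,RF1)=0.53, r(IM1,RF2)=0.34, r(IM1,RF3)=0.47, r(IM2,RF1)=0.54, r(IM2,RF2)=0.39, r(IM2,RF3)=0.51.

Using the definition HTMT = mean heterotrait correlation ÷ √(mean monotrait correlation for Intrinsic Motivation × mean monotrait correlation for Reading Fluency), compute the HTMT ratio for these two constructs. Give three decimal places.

0.818

Between-construct mean = 2.78/6 = 0.4633.
Mean within-IM = 0.55/1 = 0.5500; mean within-RF = 1.75/3 = 0.5833.
Geometric mean = √(0.5500 × 0.5833) = 0.5664.
HTMT = 0.4633 / 0.5664 = 0.818.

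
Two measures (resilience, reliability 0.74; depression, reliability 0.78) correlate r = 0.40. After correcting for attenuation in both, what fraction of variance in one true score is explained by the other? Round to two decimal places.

Disattenuated r = 0.40 / √(0.74 × 0.78) = 0.40 / 0.7597 = 0.5265.
Shared true-score variance = 0.5265² = 0.2772 ≈ 0.28.

0.28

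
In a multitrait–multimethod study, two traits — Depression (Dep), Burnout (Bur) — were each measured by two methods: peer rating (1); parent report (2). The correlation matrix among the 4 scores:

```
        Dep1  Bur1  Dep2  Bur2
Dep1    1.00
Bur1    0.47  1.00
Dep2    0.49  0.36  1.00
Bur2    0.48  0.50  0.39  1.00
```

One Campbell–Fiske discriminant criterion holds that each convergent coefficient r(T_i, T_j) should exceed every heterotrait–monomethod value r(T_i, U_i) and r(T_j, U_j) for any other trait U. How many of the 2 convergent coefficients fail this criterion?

Checking each validity diagonal entry against its comparison values:
Dep (methods 1·2): 0.49 vs {0.47, 0.39} → pass.
Bur (methods 1·2): 0.50 vs {0.47, 0.39} → pass.
0 of 2 fail.

0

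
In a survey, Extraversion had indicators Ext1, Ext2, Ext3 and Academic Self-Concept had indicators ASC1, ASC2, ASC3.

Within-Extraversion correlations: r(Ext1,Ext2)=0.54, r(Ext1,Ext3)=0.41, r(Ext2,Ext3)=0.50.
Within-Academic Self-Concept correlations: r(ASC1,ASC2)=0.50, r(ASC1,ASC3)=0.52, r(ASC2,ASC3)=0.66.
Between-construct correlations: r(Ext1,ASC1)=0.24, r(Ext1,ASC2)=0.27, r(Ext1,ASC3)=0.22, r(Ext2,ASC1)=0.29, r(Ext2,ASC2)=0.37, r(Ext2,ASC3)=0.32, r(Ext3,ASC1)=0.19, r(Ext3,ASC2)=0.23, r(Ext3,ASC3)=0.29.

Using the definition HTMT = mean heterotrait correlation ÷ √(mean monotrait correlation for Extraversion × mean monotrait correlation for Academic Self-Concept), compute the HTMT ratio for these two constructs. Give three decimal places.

Between-construct mean = 2.42/9 = 0.2689.
Mean within-Ext = 1.45/3 = 0.4833; mean within-ASC = 1.68/3 = 0.5600.
Geometric mean = √(0.4833 × 0.5600) = 0.5202.
HTMT = 0.2689 / 0.5202 = 0.517.

0.517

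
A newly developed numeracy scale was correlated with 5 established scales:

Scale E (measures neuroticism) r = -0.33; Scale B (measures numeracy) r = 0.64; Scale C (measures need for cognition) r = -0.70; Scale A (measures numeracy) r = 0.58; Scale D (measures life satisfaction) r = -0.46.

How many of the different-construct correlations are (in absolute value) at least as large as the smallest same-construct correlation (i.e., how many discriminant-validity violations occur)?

Convergent (same construct = numeracy): Scale B, Scale A.
Smallest convergent = 0.58. Discriminant |r|: 0.33, 0.70, 0.46; count ≥ 0.58 → 1.

1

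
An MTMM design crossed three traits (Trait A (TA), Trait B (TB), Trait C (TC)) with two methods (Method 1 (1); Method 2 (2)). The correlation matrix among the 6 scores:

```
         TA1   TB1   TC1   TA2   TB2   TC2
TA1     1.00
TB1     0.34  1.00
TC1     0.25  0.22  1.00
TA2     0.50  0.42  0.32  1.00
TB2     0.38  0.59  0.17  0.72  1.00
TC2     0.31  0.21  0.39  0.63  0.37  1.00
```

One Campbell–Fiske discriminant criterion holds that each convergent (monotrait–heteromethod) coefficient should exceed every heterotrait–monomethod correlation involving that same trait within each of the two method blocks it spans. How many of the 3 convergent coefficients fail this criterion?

3

Checking each validity diagonal entry against its comparison values:
TA (methods 1·2): 0.50 vs {0.34, 0.72, 0.25, 0.63} → fail.
TB (methods 1·2): 0.59 vs {0.34, 0.72, 0.22, 0.37} → fail.
TC (methods 1·2): 0.39 vs {0.25, 0.63, 0.22, 0.37} → fail.
3 of 3 fail.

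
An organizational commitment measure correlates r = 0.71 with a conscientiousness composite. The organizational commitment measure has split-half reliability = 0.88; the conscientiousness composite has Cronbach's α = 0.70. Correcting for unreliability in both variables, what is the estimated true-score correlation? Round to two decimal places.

r_true = r_obs / √(r_xx · r_yy) = 0.71 / √(0.88 × 0.70) = 0.71 / √0.6160 = 0.71 / 0.7849 ≈ 0.90.

0.90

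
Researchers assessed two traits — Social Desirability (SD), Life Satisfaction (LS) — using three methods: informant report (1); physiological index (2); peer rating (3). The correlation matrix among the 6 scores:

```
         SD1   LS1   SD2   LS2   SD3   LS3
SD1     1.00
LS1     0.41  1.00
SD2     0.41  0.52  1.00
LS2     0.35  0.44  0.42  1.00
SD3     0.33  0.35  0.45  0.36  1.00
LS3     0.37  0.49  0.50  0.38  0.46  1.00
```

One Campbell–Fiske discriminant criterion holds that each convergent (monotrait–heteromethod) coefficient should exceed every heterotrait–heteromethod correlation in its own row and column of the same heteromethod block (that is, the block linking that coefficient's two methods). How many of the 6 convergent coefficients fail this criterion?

Each convergent coefficient versus the relevant comparison correlations:
SD (methods 1·2): 0.41 vs {0.35, 0.52} → fail.
SD (methods 1·3): 0.33 vs {0.37, 0.35} → fail.
SD (methods 2·3): 0.45 vs {0.50, 0.36} → fail.
LS (methods 1·2): 0.44 vs {0.52, 0.35} → fail.
LS (methods 1·3): 0.49 vs {0.35, 0.37} → pass.
LS (methods 2·3): 0.38 vs {0.36, 0.50} → fail.
5 of 6 fail.

5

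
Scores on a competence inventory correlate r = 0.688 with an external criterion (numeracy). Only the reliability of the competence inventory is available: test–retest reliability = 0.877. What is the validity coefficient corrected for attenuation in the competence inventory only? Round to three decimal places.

Single correction: r_c = r_obs / √r_xx = 0.688 / √0.877 = 0.688 / 0.9365 ≈ 0.735.

0.735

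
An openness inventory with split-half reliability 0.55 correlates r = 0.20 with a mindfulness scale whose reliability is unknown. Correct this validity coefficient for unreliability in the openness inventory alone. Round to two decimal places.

Single correction: r_c = r_obs / √r_xx = 0.20 / √0.55 = 0.20 / 0.7416 ≈ 0.27.

0.27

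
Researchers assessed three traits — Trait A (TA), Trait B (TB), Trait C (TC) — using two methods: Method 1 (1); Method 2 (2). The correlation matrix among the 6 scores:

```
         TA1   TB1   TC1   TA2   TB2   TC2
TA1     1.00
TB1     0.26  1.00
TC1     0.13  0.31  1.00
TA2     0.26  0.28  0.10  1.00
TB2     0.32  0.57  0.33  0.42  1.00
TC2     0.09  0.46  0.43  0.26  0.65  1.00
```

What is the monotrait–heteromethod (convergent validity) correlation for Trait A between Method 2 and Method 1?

Same trait (TA), different methods: r(TA2, TA1) = 0.26.

0.26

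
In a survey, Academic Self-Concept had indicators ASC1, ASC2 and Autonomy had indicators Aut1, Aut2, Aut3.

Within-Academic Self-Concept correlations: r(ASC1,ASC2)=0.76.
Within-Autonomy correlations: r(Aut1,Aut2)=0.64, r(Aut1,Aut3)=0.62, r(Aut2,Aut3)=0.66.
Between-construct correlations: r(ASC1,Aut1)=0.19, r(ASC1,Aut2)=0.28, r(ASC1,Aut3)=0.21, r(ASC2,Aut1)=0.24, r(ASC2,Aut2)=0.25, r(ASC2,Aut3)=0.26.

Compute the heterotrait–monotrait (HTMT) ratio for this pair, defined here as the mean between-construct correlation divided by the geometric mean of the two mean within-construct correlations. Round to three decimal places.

Between-construct mean = 1.43/6 = 0.2383.
Mean within-ASC = 0.76/1 = 0.7600; mean within-Aut = 1.92/3 = 0.6400.
Geometric mean = √(0.7600 × 0.6400) = 0.6974.
HTMT = 0.2383 / 0.6974 = 0.342.

0.342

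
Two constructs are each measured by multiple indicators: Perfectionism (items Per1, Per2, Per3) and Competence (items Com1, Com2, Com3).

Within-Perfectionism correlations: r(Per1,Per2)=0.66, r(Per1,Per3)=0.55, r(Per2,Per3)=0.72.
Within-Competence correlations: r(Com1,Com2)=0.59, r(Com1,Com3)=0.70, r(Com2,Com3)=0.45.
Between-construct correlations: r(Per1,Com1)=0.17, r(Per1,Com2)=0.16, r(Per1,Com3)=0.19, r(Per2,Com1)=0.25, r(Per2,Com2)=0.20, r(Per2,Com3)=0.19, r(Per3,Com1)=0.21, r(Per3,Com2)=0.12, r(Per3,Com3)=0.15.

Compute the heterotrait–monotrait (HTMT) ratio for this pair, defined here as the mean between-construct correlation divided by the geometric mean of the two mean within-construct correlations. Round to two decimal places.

Mean heterotrait r = 1.64/9 = 0.1822.
Mean within-Per = 1.93/3 = 0.6433; mean within-Com = 1.74/3 = 0.5800.
Geometric mean = √(0.6433 × 0.5800) = 0.6108.
HTMT = 0.1822 / 0.6108 = 0.30.

0.30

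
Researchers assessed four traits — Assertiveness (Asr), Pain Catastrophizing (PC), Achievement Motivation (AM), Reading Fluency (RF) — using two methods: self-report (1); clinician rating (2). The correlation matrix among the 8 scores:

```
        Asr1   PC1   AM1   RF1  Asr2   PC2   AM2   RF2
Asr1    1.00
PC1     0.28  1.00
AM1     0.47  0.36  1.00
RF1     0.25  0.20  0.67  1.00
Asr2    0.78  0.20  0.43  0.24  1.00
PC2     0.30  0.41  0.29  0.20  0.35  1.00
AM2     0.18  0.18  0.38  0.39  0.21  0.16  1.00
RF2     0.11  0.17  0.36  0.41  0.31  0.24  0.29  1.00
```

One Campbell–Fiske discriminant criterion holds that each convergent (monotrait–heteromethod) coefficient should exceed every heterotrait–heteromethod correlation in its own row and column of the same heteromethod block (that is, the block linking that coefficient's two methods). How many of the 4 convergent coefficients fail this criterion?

Each convergent coefficient versus the relevant comparison correlations:
Asr (methods 1·2): 0.78 vs {0.30, 0.20, 0.18, 0.43, 0.11, 0.24} → pass.
PC (methods 1·2): 0.41 vs {0.20, 0.30, 0.18, 0.29, 0.17, 0.20} → pass.
AM (methods 1·2): 0.38 vs {0.43, 0.18, 0.29, 0.18, 0.36, 0.39} → fail.
RF (methods 1·2): 0.41 vs {0.24, 0.11, 0.20, 0.17, 0.39, 0.36} → pass.
1 of 4 fail.

1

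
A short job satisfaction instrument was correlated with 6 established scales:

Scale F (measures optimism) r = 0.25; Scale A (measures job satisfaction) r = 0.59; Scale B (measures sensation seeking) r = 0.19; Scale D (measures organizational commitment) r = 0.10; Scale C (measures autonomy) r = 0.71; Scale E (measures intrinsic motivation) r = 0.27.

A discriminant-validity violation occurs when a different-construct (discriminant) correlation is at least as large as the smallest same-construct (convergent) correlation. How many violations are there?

Convergent (same construct = job satisfaction): Scale A.
Smallest convergent = 0.59. Discriminant values: 0.25, 0.19, 0.10, 0.71, 0.27; count ≥ 0.59 → 1.

1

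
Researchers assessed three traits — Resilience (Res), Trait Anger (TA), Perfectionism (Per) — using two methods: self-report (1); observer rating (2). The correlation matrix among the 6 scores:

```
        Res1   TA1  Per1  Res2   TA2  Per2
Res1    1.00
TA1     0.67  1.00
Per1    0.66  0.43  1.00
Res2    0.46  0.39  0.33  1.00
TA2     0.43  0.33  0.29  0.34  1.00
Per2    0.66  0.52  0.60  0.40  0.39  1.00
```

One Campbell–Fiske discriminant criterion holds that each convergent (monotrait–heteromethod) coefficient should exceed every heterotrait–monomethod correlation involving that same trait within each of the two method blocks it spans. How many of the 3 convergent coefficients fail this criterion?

3

Each convergent coefficient versus the relevant comparison correlations:
Res (methods 1·2): 0.46 vs {0.67, 0.34, 0.66, 0.40} → fail.
TA (methods 1·2): 0.33 vs {0.67, 0.34, 0.43, 0.39} → fail.
Per (methods 1·2): 0.60 vs {0.66, 0.40, 0.43, 0.39} → fail.
3 of 3 fail.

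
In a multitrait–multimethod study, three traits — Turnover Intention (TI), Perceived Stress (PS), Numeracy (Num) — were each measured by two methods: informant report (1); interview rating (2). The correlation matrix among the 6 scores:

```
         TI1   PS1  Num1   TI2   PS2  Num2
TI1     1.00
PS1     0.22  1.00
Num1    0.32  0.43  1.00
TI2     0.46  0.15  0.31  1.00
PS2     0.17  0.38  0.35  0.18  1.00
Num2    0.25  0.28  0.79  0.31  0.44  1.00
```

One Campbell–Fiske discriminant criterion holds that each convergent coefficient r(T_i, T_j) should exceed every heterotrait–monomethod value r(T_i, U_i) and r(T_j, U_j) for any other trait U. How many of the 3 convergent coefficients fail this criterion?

1

Convergent coefficients and their comparison sets:
TI (methods 1·2): 0.46 vs {0.22, 0.18, 0.32, 0.31} → pass.
PS (methods 1·2): 0.38 vs {0.22, 0.18, 0.43, 0.44} → fail.
Num (methods 1·2): 0.79 vs {0.32, 0.31, 0.43, 0.44} → pass.
1 of 3 fail.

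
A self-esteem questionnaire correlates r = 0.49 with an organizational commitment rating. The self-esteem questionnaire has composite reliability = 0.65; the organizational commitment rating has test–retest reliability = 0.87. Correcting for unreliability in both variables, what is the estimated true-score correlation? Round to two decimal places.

r_true = r_obs / √(r_xx · r_yy) = 0.49 / √(0.65 × 0.87) = 0.49 / √0.5655 = 0.49 / 0.7520 ≈ 0.65.

0.65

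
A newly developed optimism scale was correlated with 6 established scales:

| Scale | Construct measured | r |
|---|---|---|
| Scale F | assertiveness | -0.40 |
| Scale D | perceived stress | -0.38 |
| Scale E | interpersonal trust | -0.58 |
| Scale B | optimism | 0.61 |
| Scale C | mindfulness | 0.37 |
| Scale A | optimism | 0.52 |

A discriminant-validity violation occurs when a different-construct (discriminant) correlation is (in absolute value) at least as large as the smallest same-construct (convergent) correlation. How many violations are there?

Convergent (same construct = optimism): Scale B, Scale A.
Smallest convergent = 0.52. Discriminant |r|: 0.40, 0.38, 0.58, 0.37; count ≥ 0.52 → 1.

1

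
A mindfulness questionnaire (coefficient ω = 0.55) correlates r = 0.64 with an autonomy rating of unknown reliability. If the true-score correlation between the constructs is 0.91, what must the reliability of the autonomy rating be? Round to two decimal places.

0.90

r_true = r_obs / √(r_xx · r_yy) ⇒ 0.91 = 0.64 / √(0.55 · r_yy).
√(0.55 · r_yy) = 0.64 / 0.91 = 0.7033; 0.55 · r_yy = 0.4946; r_yy = 0.4946 / 0.55 ≈ 0.90.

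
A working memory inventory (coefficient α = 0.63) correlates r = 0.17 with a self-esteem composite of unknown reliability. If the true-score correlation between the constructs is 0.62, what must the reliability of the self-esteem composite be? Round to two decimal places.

0.12

r_true = r_obs / √(r_xx · r_yy) ⇒ 0.62 = 0.17 / √(0.63 · r_yy).
√(0.63 · r_yy) = 0.17 / 0.62 = 0.2742; 0.63 · r_yy = 0.0752; r_yy = 0.0752 / 0.63 ≈ 0.12.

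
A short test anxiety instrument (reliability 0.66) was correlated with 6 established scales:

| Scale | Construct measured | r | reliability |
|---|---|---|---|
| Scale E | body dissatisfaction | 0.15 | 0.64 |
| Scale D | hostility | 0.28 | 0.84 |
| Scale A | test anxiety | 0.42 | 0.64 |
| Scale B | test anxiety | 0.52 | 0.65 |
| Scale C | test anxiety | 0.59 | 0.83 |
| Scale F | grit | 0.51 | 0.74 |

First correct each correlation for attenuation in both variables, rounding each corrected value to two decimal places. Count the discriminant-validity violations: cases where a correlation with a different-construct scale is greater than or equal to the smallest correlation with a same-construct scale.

Disattenuated r (r / √(r_scale · r_new)):
  Scale E (disc): 0.15 / √(0.64·0.66) = 0.23
  Scale D (disc): 0.28 / √(0.84·0.66) = 0.38
  Scale A (conv): 0.42 / √(0.64·0.66) = 0.65
  Scale B (conv): 0.52 / √(0.65·0.66) = 0.79
  Scale C (conv): 0.59 / √(0.83·0.66) = 0.80
  Scale F (disc): 0.51 / √(0.74·0.66) = 0.73
Smallest convergent = 0.65. Discriminant values: 0.23, 0.38, 0.73; count ≥ 0.65 → 1.

1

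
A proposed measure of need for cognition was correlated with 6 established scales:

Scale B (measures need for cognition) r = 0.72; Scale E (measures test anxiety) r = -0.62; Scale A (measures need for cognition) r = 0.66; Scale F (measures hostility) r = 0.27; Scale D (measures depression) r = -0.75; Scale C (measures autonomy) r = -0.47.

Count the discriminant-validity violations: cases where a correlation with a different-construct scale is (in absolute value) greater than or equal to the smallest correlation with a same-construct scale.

1

Convergent (same construct = need for cognition): Scale B, Scale A.
Smallest convergent = 0.66. Discriminant |r|: 0.62, 0.27, 0.75, 0.47; count ≥ 0.66 → 1.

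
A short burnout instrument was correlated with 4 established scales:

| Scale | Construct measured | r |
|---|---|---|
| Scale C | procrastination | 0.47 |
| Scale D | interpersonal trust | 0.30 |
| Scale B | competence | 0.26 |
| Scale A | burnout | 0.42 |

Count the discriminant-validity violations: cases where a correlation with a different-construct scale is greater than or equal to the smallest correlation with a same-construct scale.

1

Convergent (same construct = burnout): Scale A.
Smallest convergent = 0.42. Discriminant values: 0.47, 0.30, 0.26; count ≥ 0.42 → 1.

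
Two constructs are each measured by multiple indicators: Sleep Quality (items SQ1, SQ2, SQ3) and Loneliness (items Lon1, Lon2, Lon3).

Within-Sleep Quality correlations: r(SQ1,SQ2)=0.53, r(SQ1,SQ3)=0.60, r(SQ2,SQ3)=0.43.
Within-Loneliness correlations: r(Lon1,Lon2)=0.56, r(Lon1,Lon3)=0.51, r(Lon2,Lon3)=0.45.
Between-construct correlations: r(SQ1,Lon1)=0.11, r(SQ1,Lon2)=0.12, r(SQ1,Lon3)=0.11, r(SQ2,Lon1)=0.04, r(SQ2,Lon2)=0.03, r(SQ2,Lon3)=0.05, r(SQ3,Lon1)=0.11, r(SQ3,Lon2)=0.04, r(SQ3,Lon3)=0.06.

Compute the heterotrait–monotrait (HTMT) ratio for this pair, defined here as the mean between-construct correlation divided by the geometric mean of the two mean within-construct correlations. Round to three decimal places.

Mean heterotrait r = 0.67/9 = 0.0744.
Mean within-SQ = 1.56/3 = 0.5200; mean within-Lon = 1.52/3 = 0.5067.
Geometric mean = √(0.5200 × 0.5067) = 0.5133.
HTMT = 0.0744 / 0.5133 = 0.145.

0.145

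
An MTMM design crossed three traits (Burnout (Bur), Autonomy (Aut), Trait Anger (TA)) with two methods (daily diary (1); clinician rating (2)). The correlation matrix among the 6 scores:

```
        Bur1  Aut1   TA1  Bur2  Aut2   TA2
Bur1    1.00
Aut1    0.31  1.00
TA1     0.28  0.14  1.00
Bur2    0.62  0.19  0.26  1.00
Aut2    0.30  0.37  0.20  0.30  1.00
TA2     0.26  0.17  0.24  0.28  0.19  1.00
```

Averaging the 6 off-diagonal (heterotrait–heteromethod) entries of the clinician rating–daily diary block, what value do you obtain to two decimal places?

HTHM values (method 2 × method 1): 0.19, 0.26, 0.30, 0.20, 0.26, 0.17; mean = 1.38/6 = 0.23.

0.23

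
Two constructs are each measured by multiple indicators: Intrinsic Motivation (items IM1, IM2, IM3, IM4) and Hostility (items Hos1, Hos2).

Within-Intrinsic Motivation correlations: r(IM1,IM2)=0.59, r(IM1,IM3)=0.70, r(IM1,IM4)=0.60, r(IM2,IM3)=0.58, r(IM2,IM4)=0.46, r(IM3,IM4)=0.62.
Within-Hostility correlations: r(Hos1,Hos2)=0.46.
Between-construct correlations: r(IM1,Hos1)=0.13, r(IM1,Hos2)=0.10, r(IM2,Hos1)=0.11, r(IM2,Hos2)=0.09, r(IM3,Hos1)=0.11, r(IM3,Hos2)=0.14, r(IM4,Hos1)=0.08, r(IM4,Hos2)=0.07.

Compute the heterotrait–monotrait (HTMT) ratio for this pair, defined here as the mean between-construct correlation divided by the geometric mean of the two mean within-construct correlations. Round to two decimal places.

Mean between = 0.83/8 = 0.1038.
Mean within-IM = 3.55/6 = 0.5917; mean within-Hos = 0.46/1 = 0.4600.
Geometric mean = √(0.5917 × 0.4600) = 0.5217.
HTMT = 0.1038 / 0.5217 = 0.20.

0.20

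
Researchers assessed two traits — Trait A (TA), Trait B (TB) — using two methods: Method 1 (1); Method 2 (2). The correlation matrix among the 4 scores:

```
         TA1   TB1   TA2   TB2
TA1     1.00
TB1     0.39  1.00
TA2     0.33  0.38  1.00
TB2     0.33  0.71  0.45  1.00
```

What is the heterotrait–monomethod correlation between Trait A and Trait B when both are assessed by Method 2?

0.45

Different traits, same method: r(TA2, TB2) = 0.45.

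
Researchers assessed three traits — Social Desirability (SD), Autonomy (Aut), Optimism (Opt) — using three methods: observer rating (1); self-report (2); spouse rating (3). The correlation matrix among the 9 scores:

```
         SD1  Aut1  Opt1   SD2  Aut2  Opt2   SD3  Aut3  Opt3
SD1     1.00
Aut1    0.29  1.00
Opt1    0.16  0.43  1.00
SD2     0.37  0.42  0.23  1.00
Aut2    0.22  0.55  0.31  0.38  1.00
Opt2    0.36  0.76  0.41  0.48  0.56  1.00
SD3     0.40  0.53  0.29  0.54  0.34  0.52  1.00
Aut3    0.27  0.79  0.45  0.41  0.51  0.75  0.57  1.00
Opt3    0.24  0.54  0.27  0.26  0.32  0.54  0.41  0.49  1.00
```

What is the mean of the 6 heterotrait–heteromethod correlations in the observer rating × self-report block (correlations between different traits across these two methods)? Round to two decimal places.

HTHM values (method 1 × method 2): 0.22, 0.36, 0.42, 0.76, 0.23, 0.31; mean = 2.30/6 = 0.38.

0.38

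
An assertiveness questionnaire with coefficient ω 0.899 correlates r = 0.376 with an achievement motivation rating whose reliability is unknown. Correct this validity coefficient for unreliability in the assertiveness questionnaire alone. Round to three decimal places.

0.397

Single correction: r_c = r_obs / √r_xx = 0.376 / √0.899 = 0.376 / 0.9482 ≈ 0.397.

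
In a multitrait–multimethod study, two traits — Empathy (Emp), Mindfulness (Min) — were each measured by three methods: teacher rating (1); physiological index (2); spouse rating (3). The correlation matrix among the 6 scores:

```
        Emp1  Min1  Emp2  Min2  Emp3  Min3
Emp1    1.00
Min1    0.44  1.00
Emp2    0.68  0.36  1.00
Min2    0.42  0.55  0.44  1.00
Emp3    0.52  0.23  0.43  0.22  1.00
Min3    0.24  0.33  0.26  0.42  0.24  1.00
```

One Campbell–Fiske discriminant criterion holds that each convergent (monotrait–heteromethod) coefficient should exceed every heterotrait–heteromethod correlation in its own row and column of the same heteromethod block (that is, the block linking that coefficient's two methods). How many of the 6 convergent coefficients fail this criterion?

Checking each validity diagonal entry against its comparison values:
Emp (methods 1·2): 0.68 vs {0.42, 0.36} → pass.
Emp (methods 1·3): 0.52 vs {0.24, 0.23} → pass.
Emp (methods 2·3): 0.43 vs {0.26, 0.22} → pass.
Min (methods 1·2): 0.55 vs {0.36, 0.42} → pass.
Min (methods 1·3): 0.33 vs {0.23, 0.24} → pass.
Min (methods 2·3): 0.42 vs {0.22, 0.26} → pass.
0 of 6 fail.

0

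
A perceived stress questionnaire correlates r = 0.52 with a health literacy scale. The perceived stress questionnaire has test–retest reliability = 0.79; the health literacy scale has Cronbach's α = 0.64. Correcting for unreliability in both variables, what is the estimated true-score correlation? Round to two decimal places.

r_true = r_obs / √(r_xx · r_yy) = 0.52 / √(0.79 × 0.64) = 0.52 / √0.5056 = 0.52 / 0.7111 ≈ 0.73.

0.73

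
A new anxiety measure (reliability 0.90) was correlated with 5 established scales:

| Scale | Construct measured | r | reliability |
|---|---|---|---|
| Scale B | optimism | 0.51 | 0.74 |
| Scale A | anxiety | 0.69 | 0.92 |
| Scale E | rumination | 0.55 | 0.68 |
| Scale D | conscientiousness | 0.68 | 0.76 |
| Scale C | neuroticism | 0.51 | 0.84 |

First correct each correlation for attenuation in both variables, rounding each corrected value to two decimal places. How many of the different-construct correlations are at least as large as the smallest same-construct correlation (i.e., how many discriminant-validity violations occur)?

Disattenuated r (r / √(r_scale · r_new)):
  Scale B (disc): 0.51 / √(0.74·0.90) = 0.62
  Scale A (conv): 0.69 / √(0.92·0.90) = 0.76
  Scale E (disc): 0.55 / √(0.68·0.90) = 0.70
  Scale D (disc): 0.68 / √(0.76·0.90) = 0.82
  Scale C (disc): 0.51 / √(0.84·0.90) = 0.59
Smallest convergent = 0.76. Discriminant values: 0.62, 0.70, 0.82, 0.59; count ≥ 0.76 → 1.

1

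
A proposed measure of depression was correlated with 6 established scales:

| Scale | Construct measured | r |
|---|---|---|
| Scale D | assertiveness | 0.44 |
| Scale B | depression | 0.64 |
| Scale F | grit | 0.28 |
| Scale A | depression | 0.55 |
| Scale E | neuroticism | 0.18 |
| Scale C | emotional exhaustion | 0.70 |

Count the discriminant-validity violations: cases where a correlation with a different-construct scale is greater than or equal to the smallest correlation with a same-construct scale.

1

Convergent (same construct = depression): Scale B, Scale A.
Smallest convergent = 0.55. Discriminant values: 0.44, 0.28, 0.18, 0.70; count ≥ 0.55 → 1.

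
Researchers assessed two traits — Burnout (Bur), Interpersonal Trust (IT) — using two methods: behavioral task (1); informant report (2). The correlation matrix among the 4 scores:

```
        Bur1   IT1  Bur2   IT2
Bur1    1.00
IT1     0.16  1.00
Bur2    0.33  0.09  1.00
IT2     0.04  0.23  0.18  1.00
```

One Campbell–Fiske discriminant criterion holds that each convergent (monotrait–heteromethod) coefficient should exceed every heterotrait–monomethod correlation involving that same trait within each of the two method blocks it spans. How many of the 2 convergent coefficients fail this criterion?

Convergent coefficients and their comparison sets:
Bur (methods 1·2): 0.33 vs {0.16, 0.18} → pass.
IT (methods 1·2): 0.23 vs {0.16, 0.18} → pass.
0 of 2 fail.

0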